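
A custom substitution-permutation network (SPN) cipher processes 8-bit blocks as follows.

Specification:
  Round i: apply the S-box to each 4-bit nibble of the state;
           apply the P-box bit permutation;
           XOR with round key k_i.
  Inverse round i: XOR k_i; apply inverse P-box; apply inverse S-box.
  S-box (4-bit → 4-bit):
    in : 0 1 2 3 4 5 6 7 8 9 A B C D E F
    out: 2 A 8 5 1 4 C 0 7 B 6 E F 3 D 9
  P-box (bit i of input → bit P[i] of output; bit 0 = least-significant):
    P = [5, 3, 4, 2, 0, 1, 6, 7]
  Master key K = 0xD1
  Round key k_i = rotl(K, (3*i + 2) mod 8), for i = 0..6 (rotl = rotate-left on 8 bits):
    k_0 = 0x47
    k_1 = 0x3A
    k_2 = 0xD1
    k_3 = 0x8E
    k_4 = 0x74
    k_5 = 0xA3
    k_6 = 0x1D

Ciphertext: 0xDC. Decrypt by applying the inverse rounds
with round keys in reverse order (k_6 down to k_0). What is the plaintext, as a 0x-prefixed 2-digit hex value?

0x40

s_0 = ciphertext = 0xDC
s_1 = InvRound(s_0, k_6) = 0xE7
s_2 = InvRound(s_1, k_5) = 0x52
s_3 = InvRound(s_2, k_4) = 0x0F
s_4 = InvRound(s_3, k_3) = 0xF7
s_5 = InvRound(s_4, k_2) = 0x0F
s_6 = InvRound(s_5, k_1) = 0x4E
s_7 = InvRound(s_6, k_0) = 0x40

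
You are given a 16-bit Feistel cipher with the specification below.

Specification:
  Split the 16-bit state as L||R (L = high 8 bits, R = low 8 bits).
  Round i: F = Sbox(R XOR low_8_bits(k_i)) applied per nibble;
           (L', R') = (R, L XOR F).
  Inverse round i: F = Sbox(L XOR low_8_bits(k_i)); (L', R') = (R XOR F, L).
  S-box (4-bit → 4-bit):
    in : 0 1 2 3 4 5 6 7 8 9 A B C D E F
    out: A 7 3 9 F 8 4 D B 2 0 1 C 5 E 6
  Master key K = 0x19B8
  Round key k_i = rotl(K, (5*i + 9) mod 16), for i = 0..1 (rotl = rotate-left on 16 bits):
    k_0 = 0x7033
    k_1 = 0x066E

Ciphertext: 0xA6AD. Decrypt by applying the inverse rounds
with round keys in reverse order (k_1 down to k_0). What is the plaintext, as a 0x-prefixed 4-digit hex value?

0x2E66

s_0 = ciphertext = 0xA6AD
s_1 = InvRound(s_0, k_1) = 0x66A6
s_2 = InvRound(s_1, k_0) = 0x2E66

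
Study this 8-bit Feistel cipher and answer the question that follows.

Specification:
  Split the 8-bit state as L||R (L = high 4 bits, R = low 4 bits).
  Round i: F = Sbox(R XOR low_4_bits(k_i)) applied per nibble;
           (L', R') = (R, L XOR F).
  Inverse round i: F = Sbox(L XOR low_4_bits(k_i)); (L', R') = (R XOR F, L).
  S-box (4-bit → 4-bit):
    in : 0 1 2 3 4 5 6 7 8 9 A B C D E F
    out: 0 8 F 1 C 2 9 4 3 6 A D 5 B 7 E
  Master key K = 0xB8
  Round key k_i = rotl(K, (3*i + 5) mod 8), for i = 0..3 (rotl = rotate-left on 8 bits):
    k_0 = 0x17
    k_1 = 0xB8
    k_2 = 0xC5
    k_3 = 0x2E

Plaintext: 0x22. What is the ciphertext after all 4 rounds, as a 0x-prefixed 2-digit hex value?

0xCE

s_0 = plaintext = 0x22
s_1 = Round(s_0, k_0) = 0x20
s_2 = Round(s_1, k_1) = 0x01
s_3 = Round(s_2, k_2) = 0x1C
s_4 = Round(s_3, k_3) = 0xCE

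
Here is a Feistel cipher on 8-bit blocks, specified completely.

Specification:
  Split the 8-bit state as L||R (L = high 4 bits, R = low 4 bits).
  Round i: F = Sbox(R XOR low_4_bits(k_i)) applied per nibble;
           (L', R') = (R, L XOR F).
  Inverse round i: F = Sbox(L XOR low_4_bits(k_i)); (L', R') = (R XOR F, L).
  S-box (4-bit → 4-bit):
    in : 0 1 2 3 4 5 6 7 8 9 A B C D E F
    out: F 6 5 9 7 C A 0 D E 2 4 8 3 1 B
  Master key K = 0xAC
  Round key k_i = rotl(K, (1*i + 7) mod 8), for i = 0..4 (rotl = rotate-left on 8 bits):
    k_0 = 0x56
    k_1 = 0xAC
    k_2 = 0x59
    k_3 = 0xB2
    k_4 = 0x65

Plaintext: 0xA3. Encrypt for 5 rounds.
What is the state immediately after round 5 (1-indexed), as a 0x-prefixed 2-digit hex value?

0xF9

s_0 = plaintext = 0xA3
s_1 = Round(s_0, k_0) = 0x36
s_2 = Round(s_1, k_1) = 0x61
s_3 = Round(s_2, k_2) = 0x1B
s_4 = Round(s_3, k_3) = 0xBF
s_5 = Round(s_4, k_4) = 0xF9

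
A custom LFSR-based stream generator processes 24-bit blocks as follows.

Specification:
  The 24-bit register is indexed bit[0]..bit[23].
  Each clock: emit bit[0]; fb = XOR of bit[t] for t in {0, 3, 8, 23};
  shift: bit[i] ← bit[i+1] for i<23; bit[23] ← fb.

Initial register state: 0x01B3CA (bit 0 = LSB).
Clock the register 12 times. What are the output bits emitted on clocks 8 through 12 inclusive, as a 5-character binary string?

reg_0 = 0x01B3CA
clock 1: out=0, reg = 0x00D9E5
clock 2: out=1, reg = 0x006CF2
clock 3: out=0, reg = 0x003679
clock 4: out=1, reg = 0x001B3C
clock 5: out=0, reg = 0x000D9E
clock 6: out=0, reg = 0x0006CF
clock 7: out=1, reg = 0x000367
clock 8: out=1, reg = 0x0001B3
clock 9: out=1, reg = 0x0000D9
clock 10: out=1, reg = 0x00006C
clock 11: out=0, reg = 0x800036
clock 12: out=0, reg = 0xC0001B

11100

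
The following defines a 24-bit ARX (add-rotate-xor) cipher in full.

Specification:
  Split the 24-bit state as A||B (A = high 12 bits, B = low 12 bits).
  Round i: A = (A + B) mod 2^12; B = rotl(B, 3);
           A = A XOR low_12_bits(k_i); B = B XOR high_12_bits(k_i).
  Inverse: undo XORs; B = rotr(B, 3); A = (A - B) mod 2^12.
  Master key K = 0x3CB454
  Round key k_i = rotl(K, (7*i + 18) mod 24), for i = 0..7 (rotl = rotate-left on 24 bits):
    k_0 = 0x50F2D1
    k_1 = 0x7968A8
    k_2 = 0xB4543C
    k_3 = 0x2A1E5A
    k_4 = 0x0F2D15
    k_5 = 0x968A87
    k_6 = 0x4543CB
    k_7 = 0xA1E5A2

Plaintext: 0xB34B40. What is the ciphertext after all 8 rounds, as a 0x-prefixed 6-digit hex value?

s_0 = plaintext = 0xB34B40
s_1 = Round(s_0, k_0) = 0x4A5F0A
s_2 = Round(s_1, k_1) = 0xB07FC1
s_3 = Round(s_2, k_2) = 0xEF454A
s_4 = Round(s_3, k_3) = 0xA648F3
s_5 = Round(s_4, k_4) = 0xE4276E
s_6 = Round(s_5, k_5) = 0xF3721B
s_7 = Round(s_6, k_6) = 0x29948D
s_8 = Round(s_7, k_7) = 0x284E74

0x284E74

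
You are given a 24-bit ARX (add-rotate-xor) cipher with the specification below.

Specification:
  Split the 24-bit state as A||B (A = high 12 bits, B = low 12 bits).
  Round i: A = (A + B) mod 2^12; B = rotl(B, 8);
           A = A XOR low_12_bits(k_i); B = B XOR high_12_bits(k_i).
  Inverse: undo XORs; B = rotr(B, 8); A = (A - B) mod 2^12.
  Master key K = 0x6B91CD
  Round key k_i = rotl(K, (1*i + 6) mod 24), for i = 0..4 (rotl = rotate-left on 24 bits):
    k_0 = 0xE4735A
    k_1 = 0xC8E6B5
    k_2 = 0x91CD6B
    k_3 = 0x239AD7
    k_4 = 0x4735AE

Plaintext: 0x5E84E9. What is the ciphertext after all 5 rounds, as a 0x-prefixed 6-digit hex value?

0x603967

s_0 = plaintext = 0x5E84E9
s_1 = Round(s_0, k_0) = 0x98B709
s_2 = Round(s_1, k_1) = 0x6215FE
s_3 = Round(s_2, k_2) = 0x174743
s_4 = Round(s_3, k_3) = 0x26014D
s_5 = Round(s_4, k_4) = 0x603967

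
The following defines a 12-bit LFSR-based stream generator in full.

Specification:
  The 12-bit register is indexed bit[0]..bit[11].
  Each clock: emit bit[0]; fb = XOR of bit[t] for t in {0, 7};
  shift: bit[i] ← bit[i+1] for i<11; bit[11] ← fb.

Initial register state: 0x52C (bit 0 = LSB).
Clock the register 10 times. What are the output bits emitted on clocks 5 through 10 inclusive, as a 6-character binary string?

reg_0 = 0x52C
clock 1: out=0, reg = 0x296
clock 2: out=0, reg = 0x94B
clock 3: out=1, reg = 0xCA5
clock 4: out=1, reg = 0x652
clock 5: out=0, reg = 0x329
clock 6: out=1, reg = 0x994
clock 7: out=0, reg = 0xCCA
clock 8: out=0, reg = 0xE65
clock 9: out=1, reg = 0xF32
clock 10: out=0, reg = 0x799

010010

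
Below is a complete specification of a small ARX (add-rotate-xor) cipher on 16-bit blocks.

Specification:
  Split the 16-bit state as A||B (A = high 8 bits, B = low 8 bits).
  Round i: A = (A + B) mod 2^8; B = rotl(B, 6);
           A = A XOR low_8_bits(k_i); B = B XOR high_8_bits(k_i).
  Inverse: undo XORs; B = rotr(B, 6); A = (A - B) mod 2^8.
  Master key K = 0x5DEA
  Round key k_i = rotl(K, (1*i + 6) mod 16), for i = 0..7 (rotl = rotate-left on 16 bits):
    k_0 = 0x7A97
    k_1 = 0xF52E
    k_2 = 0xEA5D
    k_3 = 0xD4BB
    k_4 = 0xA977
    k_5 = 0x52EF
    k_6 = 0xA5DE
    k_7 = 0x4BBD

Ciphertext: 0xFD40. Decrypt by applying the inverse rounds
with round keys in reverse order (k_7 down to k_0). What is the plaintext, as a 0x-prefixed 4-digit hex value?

s_0 = ciphertext = 0xFD40
s_1 = InvRound(s_0, k_7) = 0x142C
s_2 = InvRound(s_1, k_6) = 0xA426
s_3 = InvRound(s_2, k_5) = 0x7AD1
s_4 = InvRound(s_3, k_4) = 0x2CE1
s_5 = InvRound(s_4, k_3) = 0xC3D4
s_6 = InvRound(s_5, k_2) = 0xA6F8
s_7 = InvRound(s_6, k_1) = 0x5434
s_8 = InvRound(s_7, k_0) = 0x8A39

0x8A39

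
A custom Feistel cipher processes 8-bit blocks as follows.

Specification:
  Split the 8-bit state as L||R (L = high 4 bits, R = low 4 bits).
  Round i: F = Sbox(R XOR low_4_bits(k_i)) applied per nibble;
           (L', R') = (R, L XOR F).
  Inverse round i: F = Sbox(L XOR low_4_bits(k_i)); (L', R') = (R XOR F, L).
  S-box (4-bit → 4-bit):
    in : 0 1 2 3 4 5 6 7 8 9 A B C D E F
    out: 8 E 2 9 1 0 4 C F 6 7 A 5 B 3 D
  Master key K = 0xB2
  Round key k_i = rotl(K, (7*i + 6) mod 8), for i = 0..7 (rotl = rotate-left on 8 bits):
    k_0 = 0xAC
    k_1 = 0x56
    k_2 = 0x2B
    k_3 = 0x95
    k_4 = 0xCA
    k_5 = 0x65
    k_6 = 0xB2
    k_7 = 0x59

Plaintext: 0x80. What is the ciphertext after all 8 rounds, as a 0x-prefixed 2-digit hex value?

0xAB

s_0 = plaintext = 0x80
s_1 = Round(s_0, k_0) = 0x0D
s_2 = Round(s_1, k_1) = 0xDA
s_3 = Round(s_2, k_2) = 0xA3
s_4 = Round(s_3, k_3) = 0x3E
s_5 = Round(s_4, k_4) = 0xE2
s_6 = Round(s_5, k_5) = 0x22
s_7 = Round(s_6, k_6) = 0x2A
s_8 = Round(s_7, k_7) = 0xAB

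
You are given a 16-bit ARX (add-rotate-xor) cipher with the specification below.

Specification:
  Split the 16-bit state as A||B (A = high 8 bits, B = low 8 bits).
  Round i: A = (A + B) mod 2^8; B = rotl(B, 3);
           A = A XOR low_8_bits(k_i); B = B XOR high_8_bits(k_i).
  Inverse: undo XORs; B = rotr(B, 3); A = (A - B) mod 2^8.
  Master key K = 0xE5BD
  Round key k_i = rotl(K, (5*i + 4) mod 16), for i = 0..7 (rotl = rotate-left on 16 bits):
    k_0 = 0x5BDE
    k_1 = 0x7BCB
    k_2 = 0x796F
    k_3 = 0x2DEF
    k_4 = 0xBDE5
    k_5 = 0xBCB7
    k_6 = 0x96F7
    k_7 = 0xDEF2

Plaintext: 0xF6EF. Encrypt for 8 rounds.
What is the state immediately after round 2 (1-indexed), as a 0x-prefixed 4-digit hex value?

s_0 = plaintext = 0xF6EF
s_1 = Round(s_0, k_0) = 0x3B24
s_2 = Round(s_1, k_1) = 0x945A
s_3 = Round(s_2, k_2) = 0x81AB
s_4 = Round(s_3, k_3) = 0xC370
s_5 = Round(s_4, k_4) = 0xD63E
s_6 = Round(s_5, k_5) = 0xA34D
s_7 = Round(s_6, k_6) = 0x07FC
s_8 = Round(s_7, k_7) = 0xF139

0x945A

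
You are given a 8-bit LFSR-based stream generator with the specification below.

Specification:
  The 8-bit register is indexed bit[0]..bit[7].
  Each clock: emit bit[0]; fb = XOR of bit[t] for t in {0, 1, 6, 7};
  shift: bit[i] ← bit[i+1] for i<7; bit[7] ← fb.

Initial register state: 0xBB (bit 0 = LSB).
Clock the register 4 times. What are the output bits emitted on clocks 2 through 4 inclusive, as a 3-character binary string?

101

reg_0 = 0xBB
clock 1: out=1, reg = 0xDD
clock 2: out=1, reg = 0xEE
clock 3: out=0, reg = 0xF7
clock 4: out=1, reg = 0x7B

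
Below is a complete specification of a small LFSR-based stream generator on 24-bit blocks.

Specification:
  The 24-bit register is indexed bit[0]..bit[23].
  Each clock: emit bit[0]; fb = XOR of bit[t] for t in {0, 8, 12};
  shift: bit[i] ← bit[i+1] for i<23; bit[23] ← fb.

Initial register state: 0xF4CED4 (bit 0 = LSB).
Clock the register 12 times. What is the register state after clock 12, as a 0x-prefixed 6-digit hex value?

reg_0 = 0xF4CED4
clock 1: out=0, reg = 0x7A676A
clock 2: out=0, reg = 0xBD33B5
clock 3: out=1, reg = 0xDE99DA
clock 4: out=0, reg = 0x6F4CED
clock 5: out=1, reg = 0xB7A676
clock 6: out=0, reg = 0x5BD33B
clock 7: out=1, reg = 0xADE99D
clock 8: out=1, reg = 0x56F4CE
clock 9: out=0, reg = 0xAB7A67
clock 10: out=1, reg = 0x55BD33
clock 11: out=1, reg = 0xAADE99
clock 12: out=1, reg = 0x556F4C

0x556F4C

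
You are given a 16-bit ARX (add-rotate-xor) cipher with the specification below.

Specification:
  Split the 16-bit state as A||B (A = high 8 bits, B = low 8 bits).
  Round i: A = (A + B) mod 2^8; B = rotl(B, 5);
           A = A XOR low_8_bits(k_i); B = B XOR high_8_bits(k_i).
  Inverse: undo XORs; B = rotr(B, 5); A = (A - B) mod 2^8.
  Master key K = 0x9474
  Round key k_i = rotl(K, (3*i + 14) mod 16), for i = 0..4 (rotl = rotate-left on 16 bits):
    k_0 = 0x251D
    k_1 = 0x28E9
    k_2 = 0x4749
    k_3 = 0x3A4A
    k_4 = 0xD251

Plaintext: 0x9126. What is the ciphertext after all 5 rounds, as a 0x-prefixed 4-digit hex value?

0x8182

s_0 = plaintext = 0x9126
s_1 = Round(s_0, k_0) = 0xAAE1
s_2 = Round(s_1, k_1) = 0x6214
s_3 = Round(s_2, k_2) = 0x3FC5
s_4 = Round(s_3, k_3) = 0x4E82
s_5 = Round(s_4, k_4) = 0x8182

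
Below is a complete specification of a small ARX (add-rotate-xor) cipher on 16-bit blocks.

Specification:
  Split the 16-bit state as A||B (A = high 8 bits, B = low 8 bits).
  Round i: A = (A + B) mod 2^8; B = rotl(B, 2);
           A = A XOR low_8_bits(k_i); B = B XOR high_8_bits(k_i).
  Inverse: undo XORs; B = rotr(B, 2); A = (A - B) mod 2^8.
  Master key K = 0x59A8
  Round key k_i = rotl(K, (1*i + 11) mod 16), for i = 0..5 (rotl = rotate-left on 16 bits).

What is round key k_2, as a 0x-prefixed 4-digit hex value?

0x0B35

K = 0x59A8
k_0 = rotl(K, (1*0+11) mod 16) = rotl(K, 11) = 0x42CD
k_1 = rotl(K, (1*1+11) mod 16) = rotl(K, 12) = 0x859A
k_2 = rotl(K, (1*2+11) mod 16) = rotl(K, 13) = 0x0B35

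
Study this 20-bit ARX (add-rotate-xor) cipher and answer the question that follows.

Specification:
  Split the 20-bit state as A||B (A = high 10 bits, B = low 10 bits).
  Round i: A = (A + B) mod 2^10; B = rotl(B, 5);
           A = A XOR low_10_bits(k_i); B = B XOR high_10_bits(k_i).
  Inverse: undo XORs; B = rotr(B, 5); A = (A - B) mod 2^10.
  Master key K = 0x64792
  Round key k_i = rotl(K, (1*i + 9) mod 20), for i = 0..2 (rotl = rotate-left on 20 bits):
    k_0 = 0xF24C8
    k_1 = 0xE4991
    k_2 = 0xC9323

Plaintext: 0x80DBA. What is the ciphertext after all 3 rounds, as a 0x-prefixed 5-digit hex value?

s_0 = plaintext = 0x80DBA
s_1 = Round(s_0, k_0) = 0xDD484
s_2 = Round(s_1, k_1) = 0x9A316
s_3 = Round(s_2, k_2) = 0x975FC

0x975FC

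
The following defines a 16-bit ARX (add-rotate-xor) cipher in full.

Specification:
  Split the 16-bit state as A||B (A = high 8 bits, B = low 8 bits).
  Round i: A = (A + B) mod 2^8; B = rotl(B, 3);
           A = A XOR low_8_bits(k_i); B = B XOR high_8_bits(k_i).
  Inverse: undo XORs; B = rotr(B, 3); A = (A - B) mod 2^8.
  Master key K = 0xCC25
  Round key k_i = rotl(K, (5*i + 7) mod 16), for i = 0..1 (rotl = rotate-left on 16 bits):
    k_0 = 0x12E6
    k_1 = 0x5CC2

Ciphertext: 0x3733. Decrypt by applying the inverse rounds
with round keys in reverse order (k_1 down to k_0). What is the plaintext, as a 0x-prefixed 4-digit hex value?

s_0 = ciphertext = 0x3733
s_1 = InvRound(s_0, k_1) = 0x08ED
s_2 = InvRound(s_1, k_0) = 0xEFFF

0xEFFF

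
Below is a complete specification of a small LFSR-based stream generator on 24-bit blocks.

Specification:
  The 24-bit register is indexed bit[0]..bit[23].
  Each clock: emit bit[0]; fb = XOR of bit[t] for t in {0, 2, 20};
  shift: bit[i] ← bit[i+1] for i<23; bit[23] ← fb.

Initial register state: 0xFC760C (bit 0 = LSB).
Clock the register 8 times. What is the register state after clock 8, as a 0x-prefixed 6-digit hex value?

reg_0 = 0xFC760C
clock 1: out=0, reg = 0x7E3B06
clock 2: out=0, reg = 0x3F1D83
clock 3: out=1, reg = 0x1F8EC1
clock 4: out=1, reg = 0x0FC760
clock 5: out=0, reg = 0x07E3B0
clock 6: out=0, reg = 0x03F1D8
clock 7: out=0, reg = 0x01F8EC
clock 8: out=0, reg = 0x80FC76

0x80FC76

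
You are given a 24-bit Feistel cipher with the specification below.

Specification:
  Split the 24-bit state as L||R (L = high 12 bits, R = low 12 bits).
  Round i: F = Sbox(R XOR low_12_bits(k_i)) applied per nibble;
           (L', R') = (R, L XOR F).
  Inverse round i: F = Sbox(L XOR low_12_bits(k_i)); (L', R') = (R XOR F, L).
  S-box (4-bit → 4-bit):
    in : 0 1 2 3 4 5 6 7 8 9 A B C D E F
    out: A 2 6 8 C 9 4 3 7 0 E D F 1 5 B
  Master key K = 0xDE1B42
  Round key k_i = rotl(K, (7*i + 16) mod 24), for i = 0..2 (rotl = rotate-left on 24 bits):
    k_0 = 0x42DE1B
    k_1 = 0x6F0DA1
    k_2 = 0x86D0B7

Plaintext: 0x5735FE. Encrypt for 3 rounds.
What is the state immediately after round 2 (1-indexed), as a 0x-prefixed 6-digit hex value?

0x82AC83

s_0 = plaintext = 0x5735FE
s_1 = Round(s_0, k_0) = 0x5FE82A
s_2 = Round(s_1, k_1) = 0x82AC83
s_3 = Round(s_2, k_2) = 0xC837A6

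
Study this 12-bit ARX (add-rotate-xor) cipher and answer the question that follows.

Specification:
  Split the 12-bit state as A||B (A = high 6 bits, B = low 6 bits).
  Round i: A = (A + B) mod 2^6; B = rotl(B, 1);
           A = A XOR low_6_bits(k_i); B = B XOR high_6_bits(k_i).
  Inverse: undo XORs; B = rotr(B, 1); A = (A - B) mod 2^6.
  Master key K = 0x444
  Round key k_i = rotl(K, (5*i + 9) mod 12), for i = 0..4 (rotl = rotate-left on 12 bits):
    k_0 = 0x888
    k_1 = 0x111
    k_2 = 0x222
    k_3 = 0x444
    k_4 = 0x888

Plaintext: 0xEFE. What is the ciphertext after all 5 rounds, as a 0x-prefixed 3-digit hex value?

0xD37

s_0 = plaintext = 0xEFE
s_1 = Round(s_0, k_0) = 0xC5F
s_2 = Round(s_1, k_1) = 0x07A
s_3 = Round(s_2, k_2) = 0x67D
s_4 = Round(s_3, k_3) = 0x4AA
s_5 = Round(s_4, k_4) = 0xD37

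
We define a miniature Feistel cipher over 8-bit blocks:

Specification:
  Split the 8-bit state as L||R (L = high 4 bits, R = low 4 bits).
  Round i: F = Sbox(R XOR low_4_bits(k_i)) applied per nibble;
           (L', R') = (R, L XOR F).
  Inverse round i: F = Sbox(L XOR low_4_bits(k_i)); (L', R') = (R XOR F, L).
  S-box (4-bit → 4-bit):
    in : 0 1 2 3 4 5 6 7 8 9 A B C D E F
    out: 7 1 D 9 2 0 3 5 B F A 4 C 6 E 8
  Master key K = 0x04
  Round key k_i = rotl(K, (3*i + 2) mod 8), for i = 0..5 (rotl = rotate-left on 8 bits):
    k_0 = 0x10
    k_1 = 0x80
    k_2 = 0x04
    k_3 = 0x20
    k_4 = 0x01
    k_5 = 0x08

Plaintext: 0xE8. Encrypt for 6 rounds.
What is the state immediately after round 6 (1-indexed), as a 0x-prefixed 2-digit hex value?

s_0 = plaintext = 0xE8
s_1 = Round(s_0, k_0) = 0x85
s_2 = Round(s_1, k_1) = 0x58
s_3 = Round(s_2, k_2) = 0x89
s_4 = Round(s_3, k_3) = 0x97
s_5 = Round(s_4, k_4) = 0x7A
s_6 = Round(s_5, k_5) = 0xAA

0xAA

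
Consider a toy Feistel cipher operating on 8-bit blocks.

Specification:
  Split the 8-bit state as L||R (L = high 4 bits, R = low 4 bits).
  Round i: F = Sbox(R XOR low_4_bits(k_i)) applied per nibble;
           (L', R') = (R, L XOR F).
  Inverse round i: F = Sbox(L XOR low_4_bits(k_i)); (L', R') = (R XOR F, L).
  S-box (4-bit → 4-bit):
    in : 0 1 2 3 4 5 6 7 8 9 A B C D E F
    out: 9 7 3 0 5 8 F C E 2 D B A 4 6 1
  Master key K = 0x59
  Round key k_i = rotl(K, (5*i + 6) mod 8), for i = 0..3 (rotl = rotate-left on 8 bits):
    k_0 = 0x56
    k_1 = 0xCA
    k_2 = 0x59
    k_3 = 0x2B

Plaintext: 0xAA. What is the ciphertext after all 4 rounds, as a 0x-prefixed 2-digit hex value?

s_0 = plaintext = 0xAA
s_1 = Round(s_0, k_0) = 0xA0
s_2 = Round(s_1, k_1) = 0x07
s_3 = Round(s_2, k_2) = 0x76
s_4 = Round(s_3, k_3) = 0x63

0x63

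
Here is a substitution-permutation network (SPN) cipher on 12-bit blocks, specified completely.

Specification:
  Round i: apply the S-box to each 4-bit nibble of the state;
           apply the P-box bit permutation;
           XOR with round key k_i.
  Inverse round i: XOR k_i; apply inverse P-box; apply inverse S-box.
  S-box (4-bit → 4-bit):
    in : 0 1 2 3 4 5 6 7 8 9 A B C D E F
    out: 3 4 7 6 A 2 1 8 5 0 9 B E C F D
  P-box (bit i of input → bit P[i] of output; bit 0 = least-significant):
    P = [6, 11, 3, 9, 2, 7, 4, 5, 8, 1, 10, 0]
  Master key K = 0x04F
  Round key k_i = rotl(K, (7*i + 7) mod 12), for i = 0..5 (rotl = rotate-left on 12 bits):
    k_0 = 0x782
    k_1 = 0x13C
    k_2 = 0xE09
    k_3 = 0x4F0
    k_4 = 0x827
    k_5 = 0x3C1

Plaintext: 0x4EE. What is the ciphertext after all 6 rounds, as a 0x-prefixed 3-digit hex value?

s_0 = plaintext = 0x4EE
s_1 = Round(s_0, k_0) = 0xD7D
s_2 = Round(s_1, k_1) = 0x715
s_3 = Round(s_2, k_2) = 0x618
s_4 = Round(s_3, k_3) = 0x5A8
s_5 = Round(s_4, k_4) = 0x849
s_6 = Round(s_5, k_5) = 0x661

0x661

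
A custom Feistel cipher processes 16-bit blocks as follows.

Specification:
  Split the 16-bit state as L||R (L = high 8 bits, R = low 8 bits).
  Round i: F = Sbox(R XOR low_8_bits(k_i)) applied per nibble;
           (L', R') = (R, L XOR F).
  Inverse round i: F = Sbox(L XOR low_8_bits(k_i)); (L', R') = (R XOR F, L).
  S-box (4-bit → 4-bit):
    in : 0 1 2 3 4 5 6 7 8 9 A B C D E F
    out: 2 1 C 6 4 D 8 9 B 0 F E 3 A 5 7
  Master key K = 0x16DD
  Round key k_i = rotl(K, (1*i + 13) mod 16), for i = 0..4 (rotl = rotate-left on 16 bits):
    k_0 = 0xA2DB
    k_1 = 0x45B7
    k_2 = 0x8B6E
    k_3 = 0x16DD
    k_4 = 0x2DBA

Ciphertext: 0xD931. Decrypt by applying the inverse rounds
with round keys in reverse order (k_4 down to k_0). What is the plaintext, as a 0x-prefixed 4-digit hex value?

s_0 = ciphertext = 0xD931
s_1 = InvRound(s_0, k_4) = 0xB7D9
s_2 = InvRound(s_1, k_3) = 0x56B7
s_3 = InvRound(s_2, k_2) = 0xDC56
s_4 = InvRound(s_3, k_1) = 0xD8DC
s_5 = InvRound(s_4, k_0) = 0xFAD8

0xFAD8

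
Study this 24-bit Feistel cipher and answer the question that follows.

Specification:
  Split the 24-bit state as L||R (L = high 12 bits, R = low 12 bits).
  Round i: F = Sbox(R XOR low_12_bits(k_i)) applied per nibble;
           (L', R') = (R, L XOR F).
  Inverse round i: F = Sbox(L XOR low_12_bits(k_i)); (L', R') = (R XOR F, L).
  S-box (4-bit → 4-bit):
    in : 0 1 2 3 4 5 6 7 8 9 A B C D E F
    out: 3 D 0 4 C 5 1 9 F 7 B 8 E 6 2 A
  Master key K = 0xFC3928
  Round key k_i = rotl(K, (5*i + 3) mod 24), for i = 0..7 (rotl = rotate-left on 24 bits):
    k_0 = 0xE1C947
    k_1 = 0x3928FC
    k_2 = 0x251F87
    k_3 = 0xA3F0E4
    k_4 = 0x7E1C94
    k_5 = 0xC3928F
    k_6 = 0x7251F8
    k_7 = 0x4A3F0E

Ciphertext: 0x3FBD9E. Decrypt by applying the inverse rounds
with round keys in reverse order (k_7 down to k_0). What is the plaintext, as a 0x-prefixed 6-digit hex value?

s_0 = ciphertext = 0x3FBD9E
s_1 = InvRound(s_0, k_7) = 0x33B3FB
s_2 = InvRound(s_1, k_6) = 0x31F33B
s_3 = InvRound(s_2, k_5) = 0xE4831F
s_4 = InvRound(s_3, k_4) = 0x371E48
s_5 = InvRound(s_4, k_3) = 0xA3D371
s_6 = InvRound(s_5, k_2) = 0x6FAA3D
s_7 = InvRound(s_6, k_1) = 0x80C6FA
s_8 = InvRound(s_7, k_0) = 0xB3280C

0xB3280C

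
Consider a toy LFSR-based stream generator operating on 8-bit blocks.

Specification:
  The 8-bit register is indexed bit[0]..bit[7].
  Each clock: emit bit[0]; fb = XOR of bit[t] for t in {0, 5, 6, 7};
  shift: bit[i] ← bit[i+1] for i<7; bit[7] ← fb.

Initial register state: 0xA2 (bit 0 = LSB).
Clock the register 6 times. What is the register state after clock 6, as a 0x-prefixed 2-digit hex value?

reg_0 = 0xA2
clock 1: out=0, reg = 0x51
clock 2: out=1, reg = 0x28
clock 3: out=0, reg = 0x94
clock 4: out=0, reg = 0xCA
clock 5: out=0, reg = 0x65
clock 6: out=1, reg = 0xB2

0xB2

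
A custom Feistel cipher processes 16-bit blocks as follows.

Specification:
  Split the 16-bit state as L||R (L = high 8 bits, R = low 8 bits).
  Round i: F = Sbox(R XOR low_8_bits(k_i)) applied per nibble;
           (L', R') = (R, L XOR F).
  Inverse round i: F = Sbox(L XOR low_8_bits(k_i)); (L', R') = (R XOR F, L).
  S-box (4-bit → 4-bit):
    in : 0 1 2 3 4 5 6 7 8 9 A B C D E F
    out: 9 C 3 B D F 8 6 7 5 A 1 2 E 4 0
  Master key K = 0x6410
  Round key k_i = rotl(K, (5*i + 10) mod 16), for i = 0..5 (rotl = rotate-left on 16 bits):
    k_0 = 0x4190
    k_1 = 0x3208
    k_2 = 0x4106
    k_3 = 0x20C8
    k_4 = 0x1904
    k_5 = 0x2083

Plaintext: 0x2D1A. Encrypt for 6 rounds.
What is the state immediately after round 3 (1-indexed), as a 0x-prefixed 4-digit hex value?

s_0 = plaintext = 0x2D1A
s_1 = Round(s_0, k_0) = 0x1A57
s_2 = Round(s_1, k_1) = 0x57EA
s_3 = Round(s_2, k_2) = 0xEA15
s_4 = Round(s_3, k_3) = 0x1504
s_5 = Round(s_4, k_4) = 0x048C
s_6 = Round(s_5, k_5) = 0x8C94

0xEA15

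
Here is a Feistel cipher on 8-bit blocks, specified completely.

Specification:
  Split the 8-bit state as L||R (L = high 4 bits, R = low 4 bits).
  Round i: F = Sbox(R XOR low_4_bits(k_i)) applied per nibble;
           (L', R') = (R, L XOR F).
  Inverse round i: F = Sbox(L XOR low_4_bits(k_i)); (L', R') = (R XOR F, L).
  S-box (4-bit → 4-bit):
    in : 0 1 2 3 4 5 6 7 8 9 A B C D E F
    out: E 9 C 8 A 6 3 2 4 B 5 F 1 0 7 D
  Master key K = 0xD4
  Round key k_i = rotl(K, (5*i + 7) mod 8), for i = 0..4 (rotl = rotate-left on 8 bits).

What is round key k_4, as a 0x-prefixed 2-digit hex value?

0xA6

K = 0xD4
k_0 = rotl(K, (5*0+7) mod 8) = rotl(K, 7) = 0x6A
k_1 = rotl(K, (5*1+7) mod 8) = rotl(K, 4) = 0x4D
k_2 = rotl(K, (5*2+7) mod 8) = rotl(K, 1) = 0xA9
k_3 = rotl(K, (5*3+7) mod 8) = rotl(K, 6) = 0x35
k_4 = rotl(K, (5*4+7) mod 8) = rotl(K, 3) = 0xA6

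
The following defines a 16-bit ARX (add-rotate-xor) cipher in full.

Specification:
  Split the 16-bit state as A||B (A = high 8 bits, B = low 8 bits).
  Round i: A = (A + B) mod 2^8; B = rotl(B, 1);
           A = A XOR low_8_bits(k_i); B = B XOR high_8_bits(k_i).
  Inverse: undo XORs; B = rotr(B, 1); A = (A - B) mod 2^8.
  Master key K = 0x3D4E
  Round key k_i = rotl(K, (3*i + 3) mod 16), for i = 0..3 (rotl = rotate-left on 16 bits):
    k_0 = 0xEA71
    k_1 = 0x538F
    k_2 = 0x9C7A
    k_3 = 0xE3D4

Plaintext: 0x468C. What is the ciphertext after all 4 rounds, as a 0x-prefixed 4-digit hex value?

0x7808

s_0 = plaintext = 0x468C
s_1 = Round(s_0, k_0) = 0xA3F3
s_2 = Round(s_1, k_1) = 0x19B4
s_3 = Round(s_2, k_2) = 0xB7F5
s_4 = Round(s_3, k_3) = 0x7808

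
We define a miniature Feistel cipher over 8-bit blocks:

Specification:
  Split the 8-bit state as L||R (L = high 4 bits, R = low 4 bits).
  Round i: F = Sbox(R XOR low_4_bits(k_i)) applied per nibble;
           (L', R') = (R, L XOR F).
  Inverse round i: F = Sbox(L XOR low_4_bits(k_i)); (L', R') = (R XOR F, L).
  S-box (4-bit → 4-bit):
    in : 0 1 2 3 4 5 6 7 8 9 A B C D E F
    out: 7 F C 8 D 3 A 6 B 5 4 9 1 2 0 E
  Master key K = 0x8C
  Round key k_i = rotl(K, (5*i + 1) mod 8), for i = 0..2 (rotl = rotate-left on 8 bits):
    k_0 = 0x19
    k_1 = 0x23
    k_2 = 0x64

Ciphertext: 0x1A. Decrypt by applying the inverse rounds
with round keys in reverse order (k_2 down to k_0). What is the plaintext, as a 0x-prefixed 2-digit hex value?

s_0 = ciphertext = 0x1A
s_1 = InvRound(s_0, k_2) = 0x91
s_2 = InvRound(s_1, k_1) = 0x59
s_3 = InvRound(s_2, k_0) = 0x85

0x85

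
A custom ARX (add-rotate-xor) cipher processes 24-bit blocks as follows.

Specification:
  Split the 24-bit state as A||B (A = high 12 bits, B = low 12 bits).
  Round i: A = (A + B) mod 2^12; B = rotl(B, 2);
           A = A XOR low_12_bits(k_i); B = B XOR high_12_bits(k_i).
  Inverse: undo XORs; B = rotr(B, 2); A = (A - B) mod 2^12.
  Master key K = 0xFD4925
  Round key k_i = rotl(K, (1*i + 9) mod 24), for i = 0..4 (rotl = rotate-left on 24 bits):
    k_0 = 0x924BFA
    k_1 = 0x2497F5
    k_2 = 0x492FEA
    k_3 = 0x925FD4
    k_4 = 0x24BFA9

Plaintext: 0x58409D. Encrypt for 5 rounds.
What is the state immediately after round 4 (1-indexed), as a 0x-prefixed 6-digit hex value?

s_0 = plaintext = 0x58409D
s_1 = Round(s_0, k_0) = 0xDDBB50
s_2 = Round(s_1, k_1) = 0xEDEF0B
s_3 = Round(s_2, k_2) = 0x2038BD
s_4 = Round(s_3, k_3) = 0x514BD3
s_5 = Round(s_4, k_4) = 0xF4ED05

0x514BD3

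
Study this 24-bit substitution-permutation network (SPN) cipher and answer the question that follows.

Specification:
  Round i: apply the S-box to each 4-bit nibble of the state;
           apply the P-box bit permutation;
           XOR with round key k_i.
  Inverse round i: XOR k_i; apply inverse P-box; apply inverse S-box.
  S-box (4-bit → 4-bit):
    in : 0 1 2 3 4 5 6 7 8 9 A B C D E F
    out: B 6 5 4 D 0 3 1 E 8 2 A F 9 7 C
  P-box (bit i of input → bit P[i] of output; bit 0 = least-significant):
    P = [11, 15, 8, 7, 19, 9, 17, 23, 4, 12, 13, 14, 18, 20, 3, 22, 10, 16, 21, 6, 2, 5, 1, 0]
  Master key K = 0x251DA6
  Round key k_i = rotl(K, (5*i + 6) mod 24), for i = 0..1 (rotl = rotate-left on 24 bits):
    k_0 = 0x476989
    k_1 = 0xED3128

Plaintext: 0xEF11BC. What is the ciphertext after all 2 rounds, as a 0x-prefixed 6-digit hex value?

0xA11F3B

s_0 = plaintext = 0xEF11BC
s_1 = Round(s_0, k_0) = 0xF7D267
s_2 = Round(s_1, k_1) = 0xA11F3B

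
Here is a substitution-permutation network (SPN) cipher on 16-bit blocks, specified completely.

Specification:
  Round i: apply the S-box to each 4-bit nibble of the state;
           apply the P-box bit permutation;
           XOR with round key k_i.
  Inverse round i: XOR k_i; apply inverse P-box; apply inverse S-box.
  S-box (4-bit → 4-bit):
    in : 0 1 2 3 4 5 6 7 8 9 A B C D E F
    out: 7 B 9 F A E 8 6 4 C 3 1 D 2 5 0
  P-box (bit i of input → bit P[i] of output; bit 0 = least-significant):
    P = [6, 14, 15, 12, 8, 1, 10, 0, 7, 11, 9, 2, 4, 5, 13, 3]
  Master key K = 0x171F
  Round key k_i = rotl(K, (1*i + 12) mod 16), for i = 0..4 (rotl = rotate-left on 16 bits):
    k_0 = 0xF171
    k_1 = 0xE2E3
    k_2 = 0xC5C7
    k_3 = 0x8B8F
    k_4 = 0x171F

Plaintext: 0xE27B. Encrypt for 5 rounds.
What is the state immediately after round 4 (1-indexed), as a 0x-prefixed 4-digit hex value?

0xCB71

s_0 = plaintext = 0xE27B
s_1 = Round(s_0, k_0) = 0xD5A7
s_2 = Round(s_1, k_1) = 0x29C5
s_3 = Round(s_2, k_2) = 0x12DA
s_4 = Round(s_3, k_3) = 0xCB71
s_5 = Round(s_4, k_4) = 0x63C5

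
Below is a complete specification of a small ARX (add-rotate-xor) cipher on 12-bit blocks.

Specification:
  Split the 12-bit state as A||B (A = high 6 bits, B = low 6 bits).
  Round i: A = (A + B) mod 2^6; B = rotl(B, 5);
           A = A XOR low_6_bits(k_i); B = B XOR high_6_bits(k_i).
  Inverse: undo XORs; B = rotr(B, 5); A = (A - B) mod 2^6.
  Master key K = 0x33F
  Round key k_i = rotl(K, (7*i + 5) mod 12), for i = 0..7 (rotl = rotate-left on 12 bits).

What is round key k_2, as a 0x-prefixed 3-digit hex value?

0xF99

K = 0x33F
k_0 = rotl(K, (7*0+5) mod 12) = rotl(K, 5) = 0x7E6
k_1 = rotl(K, (7*1+5) mod 12) = rotl(K, 0) = 0x33F
k_2 = rotl(K, (7*2+5) mod 12) = rotl(K, 7) = 0xF99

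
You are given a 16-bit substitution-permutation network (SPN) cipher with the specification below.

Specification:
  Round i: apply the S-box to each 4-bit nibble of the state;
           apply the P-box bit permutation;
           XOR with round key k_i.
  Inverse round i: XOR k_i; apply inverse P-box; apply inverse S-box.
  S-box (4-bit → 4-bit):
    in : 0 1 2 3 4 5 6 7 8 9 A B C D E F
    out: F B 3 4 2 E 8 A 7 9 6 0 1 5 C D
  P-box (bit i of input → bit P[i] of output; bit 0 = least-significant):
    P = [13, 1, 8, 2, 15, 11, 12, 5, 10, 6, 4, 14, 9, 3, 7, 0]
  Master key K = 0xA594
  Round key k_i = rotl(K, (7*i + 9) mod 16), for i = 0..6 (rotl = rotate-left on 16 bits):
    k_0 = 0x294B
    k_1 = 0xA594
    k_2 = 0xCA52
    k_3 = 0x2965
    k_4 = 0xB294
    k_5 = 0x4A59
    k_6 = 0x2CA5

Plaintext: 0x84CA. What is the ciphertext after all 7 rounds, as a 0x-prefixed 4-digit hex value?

0xEF55

s_0 = plaintext = 0x84CA
s_1 = Round(s_0, k_0) = 0xAA81
s_2 = Round(s_1, k_1) = 0x1D4A
s_3 = Round(s_2, k_2) = 0xC549
s_4 = Round(s_3, k_3) = 0x4331
s_5 = Round(s_4, k_4) = 0x828A
s_6 = Round(s_5, k_5) = 0xD593
s_7 = Round(s_6, k_6) = 0xEF55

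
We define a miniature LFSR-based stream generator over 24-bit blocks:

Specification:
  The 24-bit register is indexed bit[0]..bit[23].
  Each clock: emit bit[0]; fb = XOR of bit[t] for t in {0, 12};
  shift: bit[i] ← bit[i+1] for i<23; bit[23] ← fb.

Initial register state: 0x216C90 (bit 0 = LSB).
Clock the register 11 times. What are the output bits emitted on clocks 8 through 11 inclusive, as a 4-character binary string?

1001

reg_0 = 0x216C90
clock 1: out=0, reg = 0x10B648
clock 2: out=0, reg = 0x885B24
clock 3: out=0, reg = 0xC42D92
clock 4: out=0, reg = 0x6216C9
clock 5: out=1, reg = 0x310B64
clock 6: out=0, reg = 0x1885B2
clock 7: out=0, reg = 0x0C42D9
clock 8: out=1, reg = 0x86216C
clock 9: out=0, reg = 0x4310B6
clock 10: out=0, reg = 0xA1885B
clock 11: out=1, reg = 0xD0C42D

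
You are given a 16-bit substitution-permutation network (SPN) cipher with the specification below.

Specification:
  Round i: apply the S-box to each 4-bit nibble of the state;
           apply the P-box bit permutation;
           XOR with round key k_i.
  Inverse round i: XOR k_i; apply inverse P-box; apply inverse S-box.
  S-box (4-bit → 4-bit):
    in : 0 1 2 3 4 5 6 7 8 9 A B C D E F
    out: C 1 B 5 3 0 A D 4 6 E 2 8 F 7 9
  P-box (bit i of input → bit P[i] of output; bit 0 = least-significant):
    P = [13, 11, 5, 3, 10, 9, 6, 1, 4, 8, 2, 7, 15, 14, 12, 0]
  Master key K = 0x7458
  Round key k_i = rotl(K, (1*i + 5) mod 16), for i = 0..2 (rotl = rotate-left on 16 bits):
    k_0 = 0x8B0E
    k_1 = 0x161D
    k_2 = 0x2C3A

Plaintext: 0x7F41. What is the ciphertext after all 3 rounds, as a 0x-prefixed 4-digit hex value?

0x5C39

s_0 = plaintext = 0x7F41
s_1 = Round(s_0, k_0) = 0x3D9F
s_2 = Round(s_1, k_1) = 0xA5C1
s_3 = Round(s_2, k_2) = 0x5C39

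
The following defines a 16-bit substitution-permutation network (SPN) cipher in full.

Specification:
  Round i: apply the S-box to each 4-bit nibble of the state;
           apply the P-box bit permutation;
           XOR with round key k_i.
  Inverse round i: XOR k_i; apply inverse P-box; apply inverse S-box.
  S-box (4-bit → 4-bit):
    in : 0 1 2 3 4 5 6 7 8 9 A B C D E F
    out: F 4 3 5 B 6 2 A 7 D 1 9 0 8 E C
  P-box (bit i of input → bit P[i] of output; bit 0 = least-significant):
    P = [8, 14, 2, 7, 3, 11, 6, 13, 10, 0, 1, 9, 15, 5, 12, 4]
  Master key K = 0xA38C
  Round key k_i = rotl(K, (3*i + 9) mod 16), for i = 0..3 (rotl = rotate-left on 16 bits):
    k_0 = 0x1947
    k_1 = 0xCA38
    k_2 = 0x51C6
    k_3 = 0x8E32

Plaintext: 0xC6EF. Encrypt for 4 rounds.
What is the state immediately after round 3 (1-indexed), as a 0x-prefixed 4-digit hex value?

0x2CC4

s_0 = plaintext = 0xC6EF
s_1 = Round(s_0, k_0) = 0x3182
s_2 = Round(s_1, k_1) = 0x1372
s_3 = Round(s_2, k_2) = 0x2CC4
s_4 = Round(s_3, k_3) = 0x4F92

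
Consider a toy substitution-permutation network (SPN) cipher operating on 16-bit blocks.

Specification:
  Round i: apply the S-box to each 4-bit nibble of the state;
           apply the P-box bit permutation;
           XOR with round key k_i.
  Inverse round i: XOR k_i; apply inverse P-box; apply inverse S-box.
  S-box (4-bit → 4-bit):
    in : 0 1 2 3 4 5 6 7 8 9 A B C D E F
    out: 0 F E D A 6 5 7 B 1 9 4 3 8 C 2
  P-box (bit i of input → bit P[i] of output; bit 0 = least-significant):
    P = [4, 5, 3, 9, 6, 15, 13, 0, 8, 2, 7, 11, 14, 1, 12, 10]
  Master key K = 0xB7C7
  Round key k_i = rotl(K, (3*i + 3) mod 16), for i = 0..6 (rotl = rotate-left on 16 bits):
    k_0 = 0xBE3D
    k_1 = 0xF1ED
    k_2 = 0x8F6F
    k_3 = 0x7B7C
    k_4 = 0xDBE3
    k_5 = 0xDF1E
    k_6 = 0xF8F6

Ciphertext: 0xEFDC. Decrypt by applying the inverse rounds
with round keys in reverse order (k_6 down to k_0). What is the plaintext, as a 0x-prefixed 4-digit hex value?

0x9184

s_0 = ciphertext = 0xEFDC
s_1 = InvRound(s_0, k_6) = 0x2902
s_2 = InvRound(s_1, k_5) = 0x3F53
s_3 = InvRound(s_2, k_4) = 0xAB5C
s_4 = InvRound(s_3, k_3) = 0x60FF
s_5 = InvRound(s_4, k_2) = 0xA35A
s_6 = InvRound(s_5, k_1) = 0x75D8
s_7 = InvRound(s_6, k_0) = 0x9184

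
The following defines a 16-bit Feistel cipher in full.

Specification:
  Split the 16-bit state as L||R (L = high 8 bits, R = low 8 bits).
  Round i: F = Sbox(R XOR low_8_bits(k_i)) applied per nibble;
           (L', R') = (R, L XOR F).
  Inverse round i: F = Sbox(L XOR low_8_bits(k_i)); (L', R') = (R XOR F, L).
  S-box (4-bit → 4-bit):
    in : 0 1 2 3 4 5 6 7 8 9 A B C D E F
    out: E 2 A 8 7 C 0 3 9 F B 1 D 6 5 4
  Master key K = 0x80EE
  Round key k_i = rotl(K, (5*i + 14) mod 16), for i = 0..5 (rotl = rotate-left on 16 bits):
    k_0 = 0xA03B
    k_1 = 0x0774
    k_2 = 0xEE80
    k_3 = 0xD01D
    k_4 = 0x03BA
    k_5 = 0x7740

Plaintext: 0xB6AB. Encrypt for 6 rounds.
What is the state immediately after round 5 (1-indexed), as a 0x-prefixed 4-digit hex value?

0x7A26

s_0 = plaintext = 0xB6AB
s_1 = Round(s_0, k_0) = 0xAB48
s_2 = Round(s_1, k_1) = 0x4826
s_3 = Round(s_2, k_2) = 0x26F8
s_4 = Round(s_3, k_3) = 0xF87A
s_5 = Round(s_4, k_4) = 0x7A26
s_6 = Round(s_5, k_5) = 0x267A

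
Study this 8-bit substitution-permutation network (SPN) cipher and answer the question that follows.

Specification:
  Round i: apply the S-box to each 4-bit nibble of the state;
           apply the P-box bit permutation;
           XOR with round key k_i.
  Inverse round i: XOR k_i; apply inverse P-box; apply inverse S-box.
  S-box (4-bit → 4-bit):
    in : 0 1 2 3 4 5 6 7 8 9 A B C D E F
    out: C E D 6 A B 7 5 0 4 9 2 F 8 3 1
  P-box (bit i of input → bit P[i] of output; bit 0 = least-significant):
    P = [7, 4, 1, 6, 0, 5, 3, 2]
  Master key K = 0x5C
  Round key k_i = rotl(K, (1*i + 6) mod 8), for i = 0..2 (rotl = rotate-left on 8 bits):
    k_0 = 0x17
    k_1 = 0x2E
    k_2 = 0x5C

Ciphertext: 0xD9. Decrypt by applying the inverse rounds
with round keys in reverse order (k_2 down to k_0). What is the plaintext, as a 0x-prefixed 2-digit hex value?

s_0 = ciphertext = 0xD9
s_1 = InvRound(s_0, k_2) = 0xAF
s_2 = InvRound(s_1, k_1) = 0xFF
s_3 = InvRound(s_2, k_0) = 0x3A

0x3A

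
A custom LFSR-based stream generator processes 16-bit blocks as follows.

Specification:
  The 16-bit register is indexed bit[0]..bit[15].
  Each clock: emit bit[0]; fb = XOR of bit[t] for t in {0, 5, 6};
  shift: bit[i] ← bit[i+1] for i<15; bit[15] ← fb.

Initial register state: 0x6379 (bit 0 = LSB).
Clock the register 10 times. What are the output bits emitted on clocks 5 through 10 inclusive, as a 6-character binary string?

111011

reg_0 = 0x6379
clock 1: out=1, reg = 0xB1BC
clock 2: out=0, reg = 0xD8DE
clock 3: out=0, reg = 0xEC6F
clock 4: out=1, reg = 0xF637
clock 5: out=1, reg = 0x7B1B
clock 6: out=1, reg = 0xBD8D
clock 7: out=1, reg = 0xDEC6
clock 8: out=0, reg = 0xEF63
clock 9: out=1, reg = 0xF7B1
clock 10: out=1, reg = 0x7BD8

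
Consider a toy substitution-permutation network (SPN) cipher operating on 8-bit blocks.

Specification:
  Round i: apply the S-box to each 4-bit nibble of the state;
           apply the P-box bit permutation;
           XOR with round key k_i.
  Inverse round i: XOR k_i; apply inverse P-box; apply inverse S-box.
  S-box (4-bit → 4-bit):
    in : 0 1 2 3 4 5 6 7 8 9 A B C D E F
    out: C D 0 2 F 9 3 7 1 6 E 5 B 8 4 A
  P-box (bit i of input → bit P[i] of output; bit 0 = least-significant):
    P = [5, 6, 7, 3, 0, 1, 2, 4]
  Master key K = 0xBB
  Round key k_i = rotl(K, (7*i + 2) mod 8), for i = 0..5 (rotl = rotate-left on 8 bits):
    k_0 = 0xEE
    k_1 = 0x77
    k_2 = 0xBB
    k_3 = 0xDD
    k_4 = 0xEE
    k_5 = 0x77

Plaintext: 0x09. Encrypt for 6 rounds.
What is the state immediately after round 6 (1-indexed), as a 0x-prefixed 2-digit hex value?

s_0 = plaintext = 0x09
s_1 = Round(s_0, k_0) = 0x3A
s_2 = Round(s_1, k_1) = 0xBD
s_3 = Round(s_2, k_2) = 0xB6
s_4 = Round(s_3, k_3) = 0xB8
s_5 = Round(s_4, k_4) = 0xCB
s_6 = Round(s_5, k_5) = 0xC4

0xC4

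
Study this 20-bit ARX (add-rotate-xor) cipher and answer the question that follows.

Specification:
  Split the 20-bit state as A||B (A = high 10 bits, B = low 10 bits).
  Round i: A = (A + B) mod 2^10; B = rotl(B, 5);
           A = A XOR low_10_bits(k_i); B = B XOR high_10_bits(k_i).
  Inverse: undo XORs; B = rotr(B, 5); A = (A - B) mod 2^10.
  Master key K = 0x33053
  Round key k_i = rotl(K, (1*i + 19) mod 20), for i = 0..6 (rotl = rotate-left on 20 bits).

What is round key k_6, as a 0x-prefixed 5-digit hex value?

0x60A66

K = 0x33053
k_0 = rotl(K, (1*0+19) mod 20) = rotl(K, 19) = 0x99829
k_1 = rotl(K, (1*1+19) mod 20) = rotl(K, 0) = 0x33053
k_2 = rotl(K, (1*2+19) mod 20) = rotl(K, 1) = 0x660A6
k_3 = rotl(K, (1*3+19) mod 20) = rotl(K, 2) = 0xCC14C
k_4 = rotl(K, (1*4+19) mod 20) = rotl(K, 3) = 0x98299
k_5 = rotl(K, (1*5+19) mod 20) = rotl(K, 4) = 0x30533
k_6 = rotl(K, (1*6+19) mod 20) = rotl(K, 5) = 0x60A66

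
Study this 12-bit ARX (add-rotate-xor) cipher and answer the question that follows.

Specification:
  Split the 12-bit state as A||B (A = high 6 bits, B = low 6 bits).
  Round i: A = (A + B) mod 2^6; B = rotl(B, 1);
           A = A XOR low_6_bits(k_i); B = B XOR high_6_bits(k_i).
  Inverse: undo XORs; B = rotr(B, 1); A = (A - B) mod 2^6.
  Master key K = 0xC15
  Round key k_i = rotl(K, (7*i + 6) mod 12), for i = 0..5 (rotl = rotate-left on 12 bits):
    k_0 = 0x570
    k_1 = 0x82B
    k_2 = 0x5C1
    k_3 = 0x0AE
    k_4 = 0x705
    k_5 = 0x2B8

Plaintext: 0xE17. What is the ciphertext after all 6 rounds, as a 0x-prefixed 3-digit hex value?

s_0 = plaintext = 0xE17
s_1 = Round(s_0, k_0) = 0xFFB
s_2 = Round(s_1, k_1) = 0x457
s_3 = Round(s_2, k_2) = 0xA79
s_4 = Round(s_3, k_3) = 0x331
s_5 = Round(s_4, k_4) = 0xE3F
s_6 = Round(s_5, k_5) = 0x3F5

0x3F5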